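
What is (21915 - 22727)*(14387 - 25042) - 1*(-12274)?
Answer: 8664134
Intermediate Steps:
(21915 - 22727)*(14387 - 25042) - 1*(-12274) = -812*(-10655) + 12274 = 8651860 + 12274 = 8664134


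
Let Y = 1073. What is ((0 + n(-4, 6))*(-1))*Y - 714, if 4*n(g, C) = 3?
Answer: -6075/4 ≈ -1518.8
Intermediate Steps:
n(g, C) = 3/4 (n(g, C) = (1/4)*3 = 3/4)
((0 + n(-4, 6))*(-1))*Y - 714 = ((0 + 3/4)*(-1))*1073 - 714 = ((3/4)*(-1))*1073 - 714 = -3/4*1073 - 714 = -3219/4 - 714 = -6075/4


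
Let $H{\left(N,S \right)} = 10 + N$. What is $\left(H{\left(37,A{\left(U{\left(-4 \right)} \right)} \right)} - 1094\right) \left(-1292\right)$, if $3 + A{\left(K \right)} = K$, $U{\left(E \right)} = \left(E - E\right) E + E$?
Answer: $1352724$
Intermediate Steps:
$U{\left(E \right)} = E$ ($U{\left(E \right)} = 0 E + E = 0 + E = E$)
$A{\left(K \right)} = -3 + K$
$\left(H{\left(37,A{\left(U{\left(-4 \right)} \right)} \right)} - 1094\right) \left(-1292\right) = \left(\left(10 + 37\right) - 1094\right) \left(-1292\right) = \left(47 - 1094\right) \left(-1292\right) = \left(-1047\right) \left(-1292\right) = 1352724$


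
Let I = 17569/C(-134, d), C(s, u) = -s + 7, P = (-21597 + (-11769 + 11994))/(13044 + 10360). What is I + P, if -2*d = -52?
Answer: 102042856/824991 ≈ 123.69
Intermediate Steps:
d = 26 (d = -1/2*(-52) = 26)
P = -5343/5851 (P = (-21597 + 225)/23404 = -21372*1/23404 = -5343/5851 ≈ -0.91318)
C(s, u) = 7 - s
I = 17569/141 (I = 17569/(7 - 1*(-134)) = 17569/(7 + 134) = 17569/141 ≈ 124.60)
I + P = 17569/141 - 5343/5851 = 102042856/824991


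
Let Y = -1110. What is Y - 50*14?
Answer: -1810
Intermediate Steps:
Y - 50*14 = -1110 - 50*14 = -1110 - 700 = -1810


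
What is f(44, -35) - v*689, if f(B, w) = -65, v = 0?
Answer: -65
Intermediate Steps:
f(44, -35) - v*689 = -65 - 0*689 = -65 - 1*0 = -65 + 0 = -65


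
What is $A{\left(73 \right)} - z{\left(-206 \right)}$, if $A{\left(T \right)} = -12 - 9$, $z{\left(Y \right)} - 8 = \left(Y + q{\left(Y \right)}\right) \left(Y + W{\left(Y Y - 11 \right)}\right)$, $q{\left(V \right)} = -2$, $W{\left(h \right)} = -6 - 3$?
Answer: $-44749$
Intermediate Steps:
$W{\left(h \right)} = -9$ ($W{\left(h \right)} = -6 - 3 = -9$)
$z{\left(Y \right)} = 8 + \left(-9 + Y\right) \left(-2 + Y\right)$ ($z{\left(Y \right)} = 8 + \left(Y - 2\right) \left(Y - 9\right) = 8 + \left(-2 + Y\right) \left(-9 + Y\right) = 8 + \left(-9 + Y\right) \left(-2 + Y\right)$)
$A{\left(T \right)} = -21$
$A{\left(73 \right)} - z{\left(-206 \right)} = -21 - \left(26 + \left(-206\right)^{2} - -2266\right) = -21 - \left(26 + 42436 + 2266\right) = -21 - 44728 = -44749$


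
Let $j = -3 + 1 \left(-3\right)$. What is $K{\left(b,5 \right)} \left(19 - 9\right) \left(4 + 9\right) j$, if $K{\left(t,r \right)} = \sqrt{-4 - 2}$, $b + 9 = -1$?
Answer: $- 780 i \sqrt{6} \approx - 1910.6 i$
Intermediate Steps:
$j = -6$ ($j = -3 - 3 = -6$)
$b = -10$ ($b = -9 - 1 = -10$)
$K{\left(t,r \right)} = i \sqrt{6}$ ($K{\left(t,r \right)} = \sqrt{-6} = i \sqrt{6}$)
$K{\left(b,5 \right)} \left(19 - 9\right) \left(4 + 9\right) j = i \sqrt{6} \left(19 - 9\right) \left(4 + 9\right) \left(-6\right) = i \sqrt{6} \cdot 10 \cdot 13 \left(-6\right) = i \sqrt{6} \cdot 130 \left(-6\right) = 130 i \sqrt{6} \left(-6\right) = - 780 i \sqrt{6}$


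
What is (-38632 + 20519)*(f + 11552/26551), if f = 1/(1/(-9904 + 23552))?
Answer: -6563781694800/26551 ≈ -2.4721e+8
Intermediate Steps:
f = 13648 (f = 1/(1/13648) = 13648)
(-38632 + 20519)*(f + 11552/26551) = (-38632 + 20519)*(13648 + 11552/26551) = -18113*(13648 + 11552*(1/26551)) = -18113*(13648 + 11552/26551) = -18113*362379600/26551 = -6563781694800/26551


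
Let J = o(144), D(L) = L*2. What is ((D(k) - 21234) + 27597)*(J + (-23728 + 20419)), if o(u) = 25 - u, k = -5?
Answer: -21778084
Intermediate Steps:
D(L) = 2*L
J = -119 (J = 25 - 1*144 = 25 - 144 = -119)
((D(k) - 21234) + 27597)*(J + (-23728 + 20419)) = ((2*(-5) - 21234) + 27597)*(-119 + (-23728 + 20419)) = ((-10 - 21234) + 27597)*(-119 - 3309) = (-21244 + 27597)*(-3428) = 6353*(-3428) = -21778084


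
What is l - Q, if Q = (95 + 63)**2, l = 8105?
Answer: -16859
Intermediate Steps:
Q = 24964 (Q = 158**2 = 24964)
l - Q = 8105 - 1*24964 = 8105 - 24964 = -16859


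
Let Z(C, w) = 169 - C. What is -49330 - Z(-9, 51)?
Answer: -49508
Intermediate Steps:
-49330 - Z(-9, 51) = -49330 - (169 - 1*(-9)) = -49330 - (169 + 9) = -49330 - 1*178 = -49330 - 178 = -49508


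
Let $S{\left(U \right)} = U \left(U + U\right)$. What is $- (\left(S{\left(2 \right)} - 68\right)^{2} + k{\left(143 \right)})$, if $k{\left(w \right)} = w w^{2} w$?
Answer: $-418165201$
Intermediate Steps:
$S{\left(U \right)} = 2 U^{2}$ ($S{\left(U \right)} = U 2 U = 2 U^{2}$)
$k{\left(w \right)} = w^{4}$ ($k{\left(w \right)} = w^{3} w = w^{4}$)
$- (\left(S{\left(2 \right)} - 68\right)^{2} + k{\left(143 \right)}) = - (\left(2 \cdot 2^{2} - 68\right)^{2} + 143^{4}) = - (\left(2 \cdot 4 - 68\right)^{2} + 418161601) = - (\left(8 - 68\right)^{2} + 418161601) = - (\left(-60\right)^{2} + 418161601) = - (3600 + 418161601) = \left(-1\right) 418165201 = -418165201$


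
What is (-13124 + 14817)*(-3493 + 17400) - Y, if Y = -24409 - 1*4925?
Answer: 23573885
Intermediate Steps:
Y = -29334 (Y = -24409 - 4925 = -29334)
(-13124 + 14817)*(-3493 + 17400) - Y = (-13124 + 14817)*(-3493 + 17400) - 1*(-29334) = 1693*13907 + 29334 = 23544551 + 29334 = 23573885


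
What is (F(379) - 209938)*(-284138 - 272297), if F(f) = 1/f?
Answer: 44273585983935/379 ≈ 1.1682e+11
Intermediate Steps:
(F(379) - 209938)*(-284138 - 272297) = (1/379 - 209938)*(-284138 - 272297) = (1/379 - 209938)*(-556435) = -79566501/379*(-556435) = 44273585983935/379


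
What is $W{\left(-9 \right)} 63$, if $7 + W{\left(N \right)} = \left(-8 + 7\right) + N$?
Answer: $-1071$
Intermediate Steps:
$W{\left(N \right)} = -8 + N$ ($W{\left(N \right)} = -7 + \left(\left(-8 + 7\right) + N\right) = -7 + \left(-1 + N\right) = -8 + N$)
$W{\left(-9 \right)} 63 = \left(-8 - 9\right) 63 = \left(-17\right) 63 = -1071$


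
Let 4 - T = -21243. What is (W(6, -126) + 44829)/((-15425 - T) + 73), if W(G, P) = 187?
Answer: -45016/36599 ≈ -1.2300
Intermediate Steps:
T = 21247 (T = 4 - 1*(-21243) = 4 + 21243 = 21247)
(W(6, -126) + 44829)/((-15425 - T) + 73) = (187 + 44829)/((-15425 - 1*21247) + 73) = 45016/((-15425 - 21247) + 73) = 45016/(-36672 + 73) = 45016/(-36599) = 45016*(-1/36599) = -45016/36599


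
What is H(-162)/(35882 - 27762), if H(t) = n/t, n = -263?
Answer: 263/1315440 ≈ 0.00019993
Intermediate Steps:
H(t) = -263/t
H(-162)/(35882 - 27762) = (-263/(-162))/(35882 - 27762) = -263*(-1/162)/8120 = (263/162)*(1/8120) = 263/1315440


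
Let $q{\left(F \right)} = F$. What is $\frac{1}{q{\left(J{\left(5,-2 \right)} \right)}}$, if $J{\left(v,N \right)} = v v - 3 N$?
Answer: $\frac{1}{31} \approx 0.032258$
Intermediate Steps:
$J{\left(v,N \right)} = v^{2} - 3 N$
$\frac{1}{q{\left(J{\left(5,-2 \right)} \right)}} = \frac{1}{5^{2} - -6} = \frac{1}{25 + 6} = \frac{1}{31}$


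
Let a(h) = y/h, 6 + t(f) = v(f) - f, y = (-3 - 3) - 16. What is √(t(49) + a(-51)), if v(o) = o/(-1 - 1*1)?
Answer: I*√822630/102 ≈ 8.8921*I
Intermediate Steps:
v(o) = -o/2 (v(o) = o/(-1 - 1) = o/(-2) = -o/2)
y = -22 (y = -6 - 16 = -22)
t(f) = -6 - 3*f/2 (t(f) = -6 + (-f/2 - f) = -6 - 3*f/2)
a(h) = -22/h
√(t(49) + a(-51)) = √((-6 - 3/2*49) - 22/(-51)) = √((-6 - 147/2) - 22*(-1/51)) = √(-159/2 + 22/51) = √(-8065/102) = I*√822630/102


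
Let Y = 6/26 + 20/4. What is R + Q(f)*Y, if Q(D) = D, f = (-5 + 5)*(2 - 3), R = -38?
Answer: -38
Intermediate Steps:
f = 0 (f = 0*(-1) = 0)
Y = 68/13 (Y = 6*(1/26) + 20*(¼) = 3/13 + 5 = 68/13 ≈ 5.2308)
R + Q(f)*Y = -38 + 0*(68/13) = -38 + 0 = -38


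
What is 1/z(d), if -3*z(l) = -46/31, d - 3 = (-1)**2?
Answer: 93/46 ≈ 2.0217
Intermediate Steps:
d = 4 (d = 3 + (-1)**2 = 3 + 1 = 4)
z(l) = 46/93 (z(l) = -(-46)/(3*31) = -1/3*(-46/31) = 46/93)
1/z(d) = 1/(46/93) = 93/46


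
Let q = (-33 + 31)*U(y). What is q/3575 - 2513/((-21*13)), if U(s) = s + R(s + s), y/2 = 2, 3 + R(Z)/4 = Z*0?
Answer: 98773/10725 ≈ 9.2096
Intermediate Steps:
R(Z) = -12 (R(Z) = -12 + 4*(Z*0) = -12 + 4*0 = -12 + 0 = -12)
y = 4 (y = 2*2 = 4)
U(s) = -12 + s (U(s) = s - 12 = -12 + s)
q = 16 (q = (-33 + 31)*(-12 + 4) = -2*(-8) = 16)
q/3575 - 2513/((-21*13)) = 16/3575 - 2513/((-21*13)) = 16*(1/3575) - 2513/(-273) = 16/3575 - 2513*(-1/273) = 16/3575 + 359/39 = 98773/10725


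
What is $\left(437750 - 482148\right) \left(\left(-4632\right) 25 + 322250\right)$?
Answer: $-9165967100$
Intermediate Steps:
$\left(437750 - 482148\right) \left(\left(-4632\right) 25 + 322250\right) = - 44398 \left(-115800 + 322250\right) = \left(-44398\right) 206450 = -9165967100$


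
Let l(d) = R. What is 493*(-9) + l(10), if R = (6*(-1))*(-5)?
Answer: -4407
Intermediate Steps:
R = 30 (R = -6*(-5) = 30)
l(d) = 30
493*(-9) + l(10) = 493*(-9) + 30 = -4437 + 30 = -4407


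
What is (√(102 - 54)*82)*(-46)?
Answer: -15088*√3 ≈ -26133.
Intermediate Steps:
(√(102 - 54)*82)*(-46) = (√48*82)*(-46) = ((4*√3)*82)*(-46) = (328*√3)*(-46) = -15088*√3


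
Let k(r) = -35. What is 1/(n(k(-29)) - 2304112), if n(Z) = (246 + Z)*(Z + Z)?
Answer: -1/2318882 ≈ -4.3124e-7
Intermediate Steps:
n(Z) = 2*Z*(246 + Z) (n(Z) = (246 + Z)*(2*Z) = 2*Z*(246 + Z))
1/(n(k(-29)) - 2304112) = 1/(2*(-35)*(246 - 35) - 2304112) = 1/(2*(-35)*211 - 2304112) = 1/(-14770 - 2304112) = 1/(-2318882) = -1/2318882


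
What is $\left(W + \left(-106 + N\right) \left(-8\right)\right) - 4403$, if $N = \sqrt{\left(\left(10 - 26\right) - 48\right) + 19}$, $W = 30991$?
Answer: $27436 - 24 i \sqrt{5} \approx 27436.0 - 53.666 i$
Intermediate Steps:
$N = 3 i \sqrt{5}$ ($N = \sqrt{\left(-16 - 48\right) + 19} = \sqrt{-64 + 19} = \sqrt{-45} = 3 i \sqrt{5} \approx 6.7082 i$)
$\left(W + \left(-106 + N\right) \left(-8\right)\right) - 4403 = \left(30991 + \left(-106 + 3 i \sqrt{5}\right) \left(-8\right)\right) - 4403 = \left(30991 + \left(848 - 24 i \sqrt{5}\right)\right) - 4403 = \left(31839 - 24 i \sqrt{5}\right) - 4403 = 27436 - 24 i \sqrt{5}$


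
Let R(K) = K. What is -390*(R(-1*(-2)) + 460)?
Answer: -180180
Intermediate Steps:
-390*(R(-1*(-2)) + 460) = -390*(-1*(-2) + 460) = -390*(2 + 460) = -390*462 = -180180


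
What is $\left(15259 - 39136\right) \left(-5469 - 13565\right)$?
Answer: $454474818$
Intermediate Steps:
$\left(15259 - 39136\right) \left(-5469 - 13565\right) = \left(-23877\right) \left(-19034\right) = 454474818$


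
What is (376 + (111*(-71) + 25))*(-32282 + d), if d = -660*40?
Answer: 438941360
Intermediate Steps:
d = -26400
(376 + (111*(-71) + 25))*(-32282 + d) = (376 + (111*(-71) + 25))*(-32282 - 26400) = (376 + (-7881 + 25))*(-58682) = (376 - 7856)*(-58682) = -7480*(-58682) = 438941360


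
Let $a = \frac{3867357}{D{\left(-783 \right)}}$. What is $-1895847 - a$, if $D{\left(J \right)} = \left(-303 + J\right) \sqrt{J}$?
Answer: $-1895847 - \frac{1289119 i \sqrt{87}}{94482} \approx -1.8958 \cdot 10^{6} - 127.26 i$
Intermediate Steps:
$D{\left(J \right)} = \sqrt{J} \left(-303 + J\right)$
$a = \frac{1289119 i \sqrt{87}}{94482}$ ($a = \frac{3867357}{\sqrt{-783} \left(-303 - 783\right)} = \frac{3867357}{3 i \sqrt{87} \left(-1086\right)} = \frac{3867357}{\left(-3258\right) i \sqrt{87}} = 3867357 \frac{i \sqrt{87}}{283446} = \frac{1289119 i \sqrt{87}}{94482} \approx 127.26 i$)
$-1895847 - a = -1895847 - \frac{1289119 i \sqrt{87}}{94482}$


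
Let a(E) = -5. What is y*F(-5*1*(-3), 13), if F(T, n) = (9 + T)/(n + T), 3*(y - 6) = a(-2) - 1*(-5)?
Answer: 36/7 ≈ 5.1429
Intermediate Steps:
y = 6 (y = 6 + (-5 - 1*(-5))/3 = 6 + (-5 + 5)/3 = 6 + (⅓)*0 = 6 + 0 = 6)
F(T, n) = (9 + T)/(T + n)
y*F(-5*1*(-3), 13) = 6*((9 - 5*1*(-3))/(-5*1*(-3) + 13)) = 6*((9 - 5*(-3))/(-5*(-3) + 13)) = 6*((9 + 15)/(15 + 13)) = 6*(24/28) = 6*((1/28)*24) = 6*(6/7) = 36/7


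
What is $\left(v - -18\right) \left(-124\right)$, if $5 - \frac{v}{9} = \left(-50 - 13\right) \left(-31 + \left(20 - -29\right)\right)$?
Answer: $-1273356$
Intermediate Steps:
$v = 10251$ ($v = 45 - 9 \left(-50 - 13\right) \left(-31 + \left(20 - -29\right)\right) = 45 - 9 \left(- 63 \left(-31 + \left(20 + 29\right)\right)\right) = 45 - 9 \left(- 63 \left(-31 + 49\right)\right) = 45 - 9 \left(\left(-63\right) 18\right) = 45 - -10206 = 45 + 10206 = 10251$)
$\left(v - -18\right) \left(-124\right) = \left(10251 - -18\right) \left(-124\right) = \left(10251 + \left(-6 + 24\right)\right) \left(-124\right) = \left(10251 + 18\right) \left(-124\right) = 10269 \left(-124\right) = -1273356$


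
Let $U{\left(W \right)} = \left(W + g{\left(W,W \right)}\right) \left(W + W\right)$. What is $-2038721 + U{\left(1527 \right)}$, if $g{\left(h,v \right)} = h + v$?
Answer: $11951653$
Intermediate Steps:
$U{\left(W \right)} = 6 W^{2}$ ($U{\left(W \right)} = \left(W + \left(W + W\right)\right) \left(W + W\right) = \left(W + 2 W\right) 2 W = 3 W 2 W = 6 W^{2}$)
$-2038721 + U{\left(1527 \right)} = -2038721 + 6 \cdot 1527^{2} = -2038721 + 6 \cdot 2331729 = -2038721 + 13990374 = 11951653$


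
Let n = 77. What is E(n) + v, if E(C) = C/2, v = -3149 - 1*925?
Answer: -8071/2 ≈ -4035.5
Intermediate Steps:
v = -4074 (v = -3149 - 925 = -4074)
E(C) = C/2 (E(C) = C*(½) = C/2)
E(n) + v = (½)*77 - 4074 = 77/2 - 4074 = -8071/2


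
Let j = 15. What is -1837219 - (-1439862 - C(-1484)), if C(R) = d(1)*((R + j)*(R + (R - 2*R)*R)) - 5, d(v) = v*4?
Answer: 12948778878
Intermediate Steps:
d(v) = 4*v
C(R) = -5 + 4*(15 + R)*(R - R²) (C(R) = (4*1)*((R + 15)*(R + (R - 2*R)*R)) - 5 = 4*((15 + R)*(R + (-R)*R)) - 5 = 4*((15 + R)*(R - R²)) - 5 = 4*(15 + R)*(R - R²) - 5 = -5 + 4*(15 + R)*(R - R²))
-1837219 - (-1439862 - C(-1484)) = -1837219 - (-1439862 - (-5 - 56*(-1484)² - 4*(-1484)³ + 60*(-1484))) = -1837219 - (-1439862 - (-5 - 56*2202256 - 4*(-3268147904) - 89040)) = -1837219 - (-1439862 - (-5 - 123326336 + 13072591616 - 89040)) = -1837219 - (-1439862 - 1*12949176235) = -1837219 - (-1439862 - 12949176235) = -1837219 - 1*(-12950616097) = -1837219 + 12950616097 = 12948778878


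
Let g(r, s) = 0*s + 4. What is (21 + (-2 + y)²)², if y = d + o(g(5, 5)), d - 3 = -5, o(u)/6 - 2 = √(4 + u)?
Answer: 212857 + 143232*√2 ≈ 4.1542e+5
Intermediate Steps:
g(r, s) = 4 (g(r, s) = 0 + 4 = 4)
o(u) = 12 + 6*√(4 + u)
d = -2 (d = 3 - 5 = -2)
y = 10 + 12*√2 (y = -2 + (12 + 6*√(4 + 4)) = -2 + (12 + 6*√8) = -2 + (12 + 6*(2*√2)) = -2 + (12 + 12*√2) = 10 + 12*√2 ≈ 26.971)
(21 + (-2 + y)²)² = (21 + (-2 + (10 + 12*√2))²)² = (21 + (8 + 12*√2)²)²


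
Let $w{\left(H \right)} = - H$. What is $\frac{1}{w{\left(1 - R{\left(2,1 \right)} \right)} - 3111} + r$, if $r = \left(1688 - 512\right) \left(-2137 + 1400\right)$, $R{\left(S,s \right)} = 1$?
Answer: $- \frac{2696341033}{3111} \approx -8.6671 \cdot 10^{5}$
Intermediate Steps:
$r = -866712$ ($r = 1176 \left(-737\right) = -866712$)
$\frac{1}{w{\left(1 - R{\left(2,1 \right)} \right)} - 3111} + r = \frac{1}{- (1 - 1) - 3111} - 866712 = \frac{1}{\left(-1\right) 0 - 3111} - 866712 = \frac{1}{0 - 3111} - 866712 = \frac{1}{-3111} - 866712 = - \frac{1}{3111} - 866712 = - \frac{2696341033}{3111}$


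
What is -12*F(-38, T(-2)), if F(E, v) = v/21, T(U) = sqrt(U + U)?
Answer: -8*I/7 ≈ -1.1429*I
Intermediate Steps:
T(U) = sqrt(2)*sqrt(U) (T(U) = sqrt(2*U) = sqrt(2)*sqrt(U))
F(E, v) = v/21 (F(E, v) = v*(1/21) = v/21)
-12*F(-38, T(-2)) = -4*sqrt(2)*sqrt(-2)/7 = -4*sqrt(2)*(I*sqrt(2))/7 = -4*2*I/7 = -8*I/7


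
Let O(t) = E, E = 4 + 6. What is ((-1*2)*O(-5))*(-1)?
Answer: 20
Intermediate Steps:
E = 10
O(t) = 10
((-1*2)*O(-5))*(-1) = (-1*2*10)*(-1) = -2*10*(-1) = -20*(-1) = 20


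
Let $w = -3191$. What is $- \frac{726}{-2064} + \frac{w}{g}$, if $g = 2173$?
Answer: $- \frac{834771}{747512} \approx -1.1167$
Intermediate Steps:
$- \frac{726}{-2064} + \frac{w}{g} = - \frac{726}{-2064} - \frac{3191}{2173} = \left(-726\right) \left(- \frac{1}{2064}\right) - \frac{3191}{2173} = \frac{121}{344} - \frac{3191}{2173} = - \frac{834771}{747512}$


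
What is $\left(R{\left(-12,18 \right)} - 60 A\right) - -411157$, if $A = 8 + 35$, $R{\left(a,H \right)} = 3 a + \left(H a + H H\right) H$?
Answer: $410485$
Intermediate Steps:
$R{\left(a,H \right)} = 3 a + H \left(H^{2} + H a\right)$ ($R{\left(a,H \right)} = 3 a + \left(H a + H^{2}\right) H = 3 a + \left(H^{2} + H a\right) H = 3 a + H \left(H^{2} + H a\right)$)
$A = 43$
$\left(R{\left(-12,18 \right)} - 60 A\right) - -411157 = \left(\left(18^{3} + 3 \left(-12\right) - 12 \cdot 18^{2}\right) - 2580\right) - -411157 = \left(\left(5832 - 36 - 3888\right) - 2580\right) + 411157 = \left(1908 - 2580\right) + 411157 = -672 + 411157 = 410485$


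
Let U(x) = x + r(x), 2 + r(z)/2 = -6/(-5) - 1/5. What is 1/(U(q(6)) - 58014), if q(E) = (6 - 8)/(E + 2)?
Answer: -4/232065 ≈ -1.7237e-5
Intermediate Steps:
r(z) = -2 (r(z) = -4 + 2*(-6/(-5) - 1/5) = -4 + 2*(-6*(-⅕) - 1*⅕) = -4 + 2*(6/5 - ⅕) = -4 + 2*1 = -4 + 2 = -2)
q(E) = -2/(2 + E)
U(x) = -2 + x (U(x) = x - 2 = -2 + x)
1/(U(q(6)) - 58014) = 1/((-2 - 2/(2 + 6)) - 58014) = 1/((-2 - 2/8) - 58014) = 1/((-2 - 2*⅛) - 58014) = 1/((-2 - ¼) - 58014) = 1/(-9/4 - 58014) = 1/(-232065/4) = -4/232065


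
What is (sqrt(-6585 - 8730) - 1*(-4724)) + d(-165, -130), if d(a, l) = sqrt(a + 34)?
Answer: 4724 + I*sqrt(131) + I*sqrt(15315) ≈ 4724.0 + 135.2*I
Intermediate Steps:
d(a, l) = sqrt(34 + a)
(sqrt(-6585 - 8730) - 1*(-4724)) + d(-165, -130) = (sqrt(-6585 - 8730) - 1*(-4724)) + sqrt(34 - 165) = (sqrt(-15315) + 4724) + sqrt(-131) = (I*sqrt(15315) + 4724) + I*sqrt(131) = (4724 + I*sqrt(15315)) + I*sqrt(131) = 4724 + I*sqrt(131) + I*sqrt(15315)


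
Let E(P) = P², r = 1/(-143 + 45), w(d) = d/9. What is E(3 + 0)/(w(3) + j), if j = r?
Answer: 2646/95 ≈ 27.853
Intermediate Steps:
w(d) = d/9 (w(d) = d*(⅑) = d/9)
r = -1/98 (r = 1/(-98) = -1/98 ≈ -0.010204)
j = -1/98 ≈ -0.010204
E(3 + 0)/(w(3) + j) = (3 + 0)²/((⅑)*3 - 1/98) = 3²/(⅓ - 1/98) = 9/(95/294) = 9*(294/95) = 2646/95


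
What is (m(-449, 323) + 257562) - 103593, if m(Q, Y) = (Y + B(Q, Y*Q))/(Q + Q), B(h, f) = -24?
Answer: 138263863/898 ≈ 1.5397e+5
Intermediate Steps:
m(Q, Y) = (-24 + Y)/(2*Q) (m(Q, Y) = (Y - 24)/(Q + Q) = (-24 + Y)/((2*Q)) = (-24 + Y)*(1/(2*Q)) = (-24 + Y)/(2*Q))
(m(-449, 323) + 257562) - 103593 = ((½)*(-24 + 323)/(-449) + 257562) - 103593 = ((½)*(-1/449)*299 + 257562) - 103593 = (-299/898 + 257562) - 103593 = 231290377/898 - 103593 = 138263863/898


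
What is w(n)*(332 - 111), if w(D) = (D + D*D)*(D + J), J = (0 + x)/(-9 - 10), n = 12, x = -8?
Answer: 8136336/19 ≈ 4.2823e+5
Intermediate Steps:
J = 8/19 (J = (0 - 8)/(-9 - 10) = -8/(-19) = -8*(-1/19) = 8/19 ≈ 0.42105)
w(D) = (8/19 + D)*(D + D²) (w(D) = (D + D*D)*(D + 8/19) = (D + D²)*(8/19 + D) = (8/19 + D)*(D + D²))
w(n)*(332 - 111) = ((1/19)*12*(8 + 19*12² + 27*12))*(332 - 111) = ((1/19)*12*(8 + 19*144 + 324))*221 = ((1/19)*12*(8 + 2736 + 324))*221 = ((1/19)*12*3068)*221 = (36816/19)*221 = 8136336/19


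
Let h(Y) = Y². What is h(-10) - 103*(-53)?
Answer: 5559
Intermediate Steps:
h(-10) - 103*(-53) = (-10)² - 103*(-53) = 100 + 5459 = 5559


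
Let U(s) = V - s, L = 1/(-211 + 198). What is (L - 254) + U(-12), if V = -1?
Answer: -3160/13 ≈ -243.08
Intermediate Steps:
L = -1/13 (L = 1/(-13) = -1/13 ≈ -0.076923)
U(s) = -1 - s
(L - 254) + U(-12) = (-1/13 - 254) + (-1 - 1*(-12)) = -3303/13 + (-1 + 12) = -3303/13 + 11 = -3160/13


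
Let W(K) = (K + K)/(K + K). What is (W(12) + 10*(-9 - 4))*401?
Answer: -51729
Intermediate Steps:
W(K) = 1 (W(K) = (2*K)/((2*K)) = (2*K)*(1/(2*K)) = 1)
(W(12) + 10*(-9 - 4))*401 = (1 + 10*(-9 - 4))*401 = (1 + 10*(-13))*401 = (1 - 130)*401 = -129*401 = -51729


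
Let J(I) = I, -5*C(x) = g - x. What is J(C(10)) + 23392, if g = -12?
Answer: 116982/5 ≈ 23396.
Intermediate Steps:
C(x) = 12/5 + x/5 (C(x) = -(-12 - x)/5 = 12/5 + x/5)
J(C(10)) + 23392 = (12/5 + (⅕)*10) + 23392 = (12/5 + 2) + 23392 = 22/5 + 23392 = 116982/5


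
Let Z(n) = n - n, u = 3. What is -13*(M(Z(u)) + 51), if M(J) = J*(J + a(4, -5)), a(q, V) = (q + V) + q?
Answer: -663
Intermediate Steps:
Z(n) = 0
a(q, V) = V + 2*q (a(q, V) = (V + q) + q = V + 2*q)
M(J) = J*(3 + J) (M(J) = J*(J + (-5 + 2*4)) = J*(J + (-5 + 8)) = J*(J + 3) = J*(3 + J))
-13*(M(Z(u)) + 51) = -13*(0*(3 + 0) + 51) = -13*(0*3 + 51) = -13*(0 + 51) = -13*51 = -663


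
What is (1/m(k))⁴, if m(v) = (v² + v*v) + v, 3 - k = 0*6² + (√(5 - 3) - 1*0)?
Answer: 1772369/6784652161 + 1251900*√2/6784652161 ≈ 0.00052218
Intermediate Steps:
k = 3 - √2 (k = 3 - (0*6² + (√(5 - 3) - 1*0)) = 3 - (0*36 + (√2 + 0)) = 3 - (0 + √2) = 3 - √2 ≈ 1.5858)
m(v) = v + 2*v² (m(v) = (v² + v²) + v = 2*v² + v = v + 2*v²)
(1/m(k))⁴ = (1/((3 - √2)*(1 + 2*(3 - √2))))⁴ = (1/((3 - √2)*(1 + (6 - 2*√2))))⁴ = (1/((3 - √2)*(7 - 2*√2)))⁴ = 1/((3 - √2)⁴*(7 - 2*√2)⁴)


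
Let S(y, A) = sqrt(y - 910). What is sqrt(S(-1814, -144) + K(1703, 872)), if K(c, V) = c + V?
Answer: sqrt(2575 + 2*I*sqrt(681)) ≈ 50.747 + 0.5142*I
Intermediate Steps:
K(c, V) = V + c
S(y, A) = sqrt(-910 + y)
sqrt(S(-1814, -144) + K(1703, 872)) = sqrt(sqrt(-910 - 1814) + (872 + 1703)) = sqrt(sqrt(-2724) + 2575) = sqrt(2*I*sqrt(681) + 2575) = sqrt(2575 + 2*I*sqrt(681))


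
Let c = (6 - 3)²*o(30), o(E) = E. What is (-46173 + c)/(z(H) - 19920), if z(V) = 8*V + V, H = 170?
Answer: 15301/6130 ≈ 2.4961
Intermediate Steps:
c = 270 (c = (6 - 3)²*30 = 3²*30 = 9*30 = 270)
z(V) = 9*V
(-46173 + c)/(z(H) - 19920) = (-46173 + 270)/(9*170 - 19920) = -45903/(1530 - 19920) = -45903/(-18390) = -45903*(-1/18390) = 15301/6130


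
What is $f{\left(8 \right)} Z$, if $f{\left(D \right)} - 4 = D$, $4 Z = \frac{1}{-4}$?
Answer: $- \frac{3}{4} \approx -0.75$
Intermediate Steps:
$Z = - \frac{1}{16}$ ($Z = \frac{1}{4 \left(-4\right)} = \frac{1}{4} \left(- \frac{1}{4}\right) = - \frac{1}{16} \approx -0.0625$)
$f{\left(D \right)} = 4 + D$
$f{\left(8 \right)} Z = \left(4 + 8\right) \left(- \frac{1}{16}\right) = 12 \left(- \frac{1}{16}\right) = - \frac{3}{4}$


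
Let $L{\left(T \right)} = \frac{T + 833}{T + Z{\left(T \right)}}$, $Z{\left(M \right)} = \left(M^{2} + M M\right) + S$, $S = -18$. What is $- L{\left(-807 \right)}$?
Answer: $- \frac{26}{1301673} \approx -1.9974 \cdot 10^{-5}$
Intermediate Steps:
$Z{\left(M \right)} = -18 + 2 M^{2}$ ($Z{\left(M \right)} = \left(M^{2} + M M\right) - 18 = \left(M^{2} + M^{2}\right) - 18 = 2 M^{2} - 18 = -18 + 2 M^{2}$)
$L{\left(T \right)} = \frac{833 + T}{-18 + T + 2 T^{2}}$ ($L{\left(T \right)} = \frac{T + 833}{T + \left(-18 + 2 T^{2}\right)} = \frac{833 + T}{-18 + T + 2 T^{2}}$)
$- L{\left(-807 \right)} = - \frac{833 - 807}{-18 - 807 + 2 \left(-807\right)^{2}} = - \frac{26}{-18 - 807 + 2 \cdot 651249} = - \frac{26}{-18 - 807 + 1302498} = - \frac{26}{1301673}$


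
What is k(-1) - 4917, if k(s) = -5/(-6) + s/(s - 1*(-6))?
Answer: -147491/30 ≈ -4916.4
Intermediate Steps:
k(s) = 5/6 + s/(6 + s) (k(s) = -5*(-1/6) + s/(s + 6) = 5/6 + s/(6 + s))
k(-1) - 4917 = (30 + 11*(-1))/(6*(6 - 1)) - 4917 = (1/6)*(30 - 11)/5 - 4917 = (1/6)*(1/5)*19 - 4917 = 19/30 - 4917 = -147491/30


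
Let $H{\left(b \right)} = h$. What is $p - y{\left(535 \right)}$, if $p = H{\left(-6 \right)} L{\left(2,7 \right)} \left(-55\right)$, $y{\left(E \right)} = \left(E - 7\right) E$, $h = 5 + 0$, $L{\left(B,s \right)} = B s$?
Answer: $-286330$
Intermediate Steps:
$h = 5$
$y{\left(E \right)} = E \left(-7 + E\right)$ ($y{\left(E \right)} = \left(-7 + E\right) E = E \left(-7 + E\right)$)
$H{\left(b \right)} = 5$
$p = -3850$ ($p = 5 \cdot 2 \cdot 7 \left(-55\right) = 5 \cdot 14 \left(-55\right) = 70 \left(-55\right) = -3850$)
$p - y{\left(535 \right)} = -3850 - 535 \left(-7 + 535\right) = -3850 - 535 \cdot 528 = -3850 - 282480 = -286330$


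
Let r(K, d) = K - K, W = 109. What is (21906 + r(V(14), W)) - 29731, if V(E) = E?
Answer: -7825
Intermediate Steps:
r(K, d) = 0
(21906 + r(V(14), W)) - 29731 = (21906 + 0) - 29731 = 21906 - 29731 = -7825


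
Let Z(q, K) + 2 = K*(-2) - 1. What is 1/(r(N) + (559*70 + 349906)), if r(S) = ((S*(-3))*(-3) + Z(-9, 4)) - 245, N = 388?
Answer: 1/392272 ≈ 2.5493e-6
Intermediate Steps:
Z(q, K) = -3 - 2*K (Z(q, K) = -2 + (K*(-2) - 1) = -2 + (-2*K - 1) = -2 + (-1 - 2*K) = -3 - 2*K)
r(S) = -256 + 9*S (r(S) = ((S*(-3))*(-3) + (-3 - 2*4)) - 245 = (-3*S*(-3) + (-3 - 8)) - 245 = (9*S - 11) - 245 = (-11 + 9*S) - 245 = -256 + 9*S)
1/(r(N) + (559*70 + 349906)) = 1/((-256 + 9*388) + (559*70 + 349906)) = 1/((-256 + 3492) + (39130 + 349906)) = 1/(3236 + 389036) = 1/392272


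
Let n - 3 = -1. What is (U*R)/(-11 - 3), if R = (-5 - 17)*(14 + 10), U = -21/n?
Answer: -396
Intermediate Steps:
n = 2 (n = 3 - 1 = 2)
U = -21/2 ≈ -10.500
R = -528 (R = -22*24 = -528)
(U*R)/(-11 - 3) = (-21/2*(-528))/(-11 - 3) = 5544/(-14) = 5544*(-1/14) = -396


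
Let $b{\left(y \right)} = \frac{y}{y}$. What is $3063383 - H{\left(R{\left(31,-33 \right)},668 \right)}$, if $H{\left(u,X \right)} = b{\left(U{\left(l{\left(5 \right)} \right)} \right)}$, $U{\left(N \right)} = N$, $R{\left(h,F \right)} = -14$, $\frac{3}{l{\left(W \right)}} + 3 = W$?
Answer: $3063382$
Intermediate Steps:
$l{\left(W \right)} = \frac{3}{-3 + W}$
$b{\left(y \right)} = 1$
$H{\left(u,X \right)} = 1$
$3063383 - H{\left(R{\left(31,-33 \right)},668 \right)} = 3063383 - 1 = 3063382$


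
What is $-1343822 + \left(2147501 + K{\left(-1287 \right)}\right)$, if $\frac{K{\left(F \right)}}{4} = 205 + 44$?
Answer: $804675$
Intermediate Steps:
$K{\left(F \right)} = 996$ ($K{\left(F \right)} = 4 \left(205 + 44\right) = 4 \cdot 249 = 996$)
$-1343822 + \left(2147501 + K{\left(-1287 \right)}\right) = -1343822 + \left(2147501 + 996\right) = -1343822 + 2148497 = 804675$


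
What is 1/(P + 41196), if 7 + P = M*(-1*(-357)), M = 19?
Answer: 1/47972 ≈ 2.0846e-5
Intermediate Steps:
P = 6776 (P = -7 + 19*(-1*(-357)) = -7 + 19*357 = -7 + 6783 = 6776)
1/(P + 41196) = 1/(6776 + 41196) = 1/47972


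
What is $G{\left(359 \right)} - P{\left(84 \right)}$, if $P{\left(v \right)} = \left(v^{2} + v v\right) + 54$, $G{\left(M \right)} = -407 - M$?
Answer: $-14932$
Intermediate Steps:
$P{\left(v \right)} = 54 + 2 v^{2}$ ($P{\left(v \right)} = \left(v^{2} + v^{2}\right) + 54 = 2 v^{2} + 54 = 54 + 2 v^{2}$)
$G{\left(359 \right)} - P{\left(84 \right)} = \left(-407 - 359\right) - \left(54 + 2 \cdot 84^{2}\right) = \left(-407 - 359\right) - \left(54 + 2 \cdot 7056\right) = -766 - \left(54 + 14112\right) = -766 - 14166 = -14932$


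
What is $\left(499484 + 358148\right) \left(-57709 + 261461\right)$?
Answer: $174744235264$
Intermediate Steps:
$\left(499484 + 358148\right) \left(-57709 + 261461\right) = 857632 \cdot 203752 = 174744235264$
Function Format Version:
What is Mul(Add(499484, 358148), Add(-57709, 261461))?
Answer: 174744235264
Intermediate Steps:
Mul(Add(499484, 358148), Add(-57709, 261461)) = Mul(857632, 203752) = 174744235264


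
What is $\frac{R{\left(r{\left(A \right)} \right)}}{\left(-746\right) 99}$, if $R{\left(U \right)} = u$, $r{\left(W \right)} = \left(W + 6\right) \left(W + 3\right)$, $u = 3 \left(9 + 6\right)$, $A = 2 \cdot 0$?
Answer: $- \frac{5}{8206} \approx -0.00060931$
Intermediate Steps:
$A = 0$
$u = 45$ ($u = 3 \cdot 15 = 45$)
$r{\left(W \right)} = \left(3 + W\right) \left(6 + W\right)$ ($r{\left(W \right)} = \left(6 + W\right) \left(3 + W\right) = \left(3 + W\right) \left(6 + W\right)$)
$R{\left(U \right)} = 45$
$\frac{R{\left(r{\left(A \right)} \right)}}{\left(-746\right) 99} = \frac{45}{\left(-746\right) 99} = \frac{45}{-73854} = 45 \left(- \frac{1}{73854}\right) = - \frac{5}{8206}$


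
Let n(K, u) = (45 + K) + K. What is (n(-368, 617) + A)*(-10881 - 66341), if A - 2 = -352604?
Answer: 27281992046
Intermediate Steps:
A = -352602 (A = 2 - 352604 = -352602)
n(K, u) = 45 + 2*K
(n(-368, 617) + A)*(-10881 - 66341) = ((45 + 2*(-368)) - 352602)*(-10881 - 66341) = ((45 - 736) - 352602)*(-77222) = (-691 - 352602)*(-77222) = -353293*(-77222) = 27281992046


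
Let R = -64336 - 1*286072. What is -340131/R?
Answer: 340131/350408 ≈ 0.97067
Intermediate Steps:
R = -350408 (R = -64336 - 286072 = -350408)
-340131/R = -340131/(-350408) = -340131*(-1/350408) = 340131/350408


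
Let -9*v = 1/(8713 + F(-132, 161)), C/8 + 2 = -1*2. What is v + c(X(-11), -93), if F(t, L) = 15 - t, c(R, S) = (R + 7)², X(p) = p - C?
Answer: 62516159/79740 ≈ 784.00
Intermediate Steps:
C = -32 (C = -16 + 8*(-1*2) = -16 + 8*(-2) = -16 - 16 = -32)
X(p) = 32 + p (X(p) = p - 1*(-32) = p + 32 = 32 + p)
c(R, S) = (7 + R)²
v = -1/79740 (v = -1/(9*(8713 + (15 - 1*(-132)))) = -1/(9*(8713 + (15 + 132))) = -1/(9*(8713 + 147)) = -⅑/8860 = -⅑*1/8860 = -1/79740 ≈ -1.2541e-5)
v + c(X(-11), -93) = -1/79740 + (7 + (32 - 11))² = -1/79740 + (7 + 21)² = -1/79740 + 28² = -1/79740 + 784 = 62516159/79740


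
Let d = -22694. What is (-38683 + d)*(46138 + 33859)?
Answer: -4909975869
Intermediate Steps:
(-38683 + d)*(46138 + 33859) = (-38683 - 22694)*(46138 + 33859) = -61377*79997 = -4909975869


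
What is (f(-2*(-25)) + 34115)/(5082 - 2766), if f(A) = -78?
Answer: 34037/2316 ≈ 14.696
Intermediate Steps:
(f(-2*(-25)) + 34115)/(5082 - 2766) = (-78 + 34115)/(5082 - 2766) = 34037/2316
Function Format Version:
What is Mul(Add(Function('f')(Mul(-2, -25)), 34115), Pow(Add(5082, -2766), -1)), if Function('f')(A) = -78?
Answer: Rational(34037, 2316) ≈ 14.696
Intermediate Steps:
Mul(Add(Function('f')(Mul(-2, -25)), 34115), Pow(Add(5082, -2766), -1)) = Mul(Add(-78, 34115), Pow(Add(5082, -2766), -1)) = Mul(34037, Pow(2316, -1)) = Mul(34037, Rational(1, 2316)) = Rational(34037, 2316)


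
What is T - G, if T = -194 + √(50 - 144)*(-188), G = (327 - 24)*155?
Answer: -47159 - 188*I*√94 ≈ -47159.0 - 1822.7*I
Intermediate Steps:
G = 46965 (G = 303*155 = 46965)
T = -194 - 188*I*√94 (T = -194 + √(-94)*(-188) = -194 + (I*√94)*(-188) = -194 - 188*I*√94 ≈ -194.0 - 1822.7*I)
T - G = (-194 - 188*I*√94) - 1*46965 = (-194 - 188*I*√94) - 46965 = -47159 - 188*I*√94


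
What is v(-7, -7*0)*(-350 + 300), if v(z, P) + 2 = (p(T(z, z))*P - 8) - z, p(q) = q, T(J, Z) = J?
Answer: 150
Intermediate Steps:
v(z, P) = -10 - z + P*z (v(z, P) = -2 + ((z*P - 8) - z) = -2 + ((P*z - 8) - z) = -2 + ((-8 + P*z) - z) = -2 + (-8 - z + P*z) = -10 - z + P*z)
v(-7, -7*0)*(-350 + 300) = (-10 - 1*(-7) - 7*0*(-7))*(-350 + 300) = (-10 + 7 + 0*(-7))*(-50) = (-10 + 7 + 0)*(-50) = -3*(-50) = 150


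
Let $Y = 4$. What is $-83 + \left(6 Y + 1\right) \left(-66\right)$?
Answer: $-1733$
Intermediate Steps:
$-83 + \left(6 Y + 1\right) \left(-66\right) = -83 + \left(6 \cdot 4 + 1\right) \left(-66\right) = -83 + \left(24 + 1\right) \left(-66\right) = -83 + 25 \left(-66\right) = -83 - 1650 = -1733$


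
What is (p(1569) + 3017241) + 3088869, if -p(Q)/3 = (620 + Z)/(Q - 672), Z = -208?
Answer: 1825726478/299 ≈ 6.1061e+6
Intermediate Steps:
p(Q) = -1236/(-672 + Q) (p(Q) = -3*(620 - 208)/(Q - 672) = -1236/(-672 + Q))
(p(1569) + 3017241) + 3088869 = (-1236/(-672 + 1569) + 3017241) + 3088869 = (-1236/897 + 3017241) + 3088869 = (-1236*1/897 + 3017241) + 3088869 = (-412/299 + 3017241) + 3088869 = 902154647/299 + 3088869 = 1825726478/299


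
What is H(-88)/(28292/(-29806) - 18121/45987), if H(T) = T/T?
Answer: -685344261/920589365 ≈ -0.74446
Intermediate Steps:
H(T) = 1
H(-88)/(28292/(-29806) - 18121/45987) = 1/(28292/(-29806) - 18121/45987) = 1/(28292*(-1/29806) - 18121*1/45987) = 1/(-14146/14903 - 18121/45987) = 1/(-920589365/685344261) = 1*(-685344261/920589365) = -685344261/920589365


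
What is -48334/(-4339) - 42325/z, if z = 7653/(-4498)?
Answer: 826419391252/33206367 ≈ 24887.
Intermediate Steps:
z = -7653/4498 (z = 7653*(-1/4498) = -7653/4498 ≈ -1.7014)
-48334/(-4339) - 42325/z = -48334/(-4339) - 42325/(-7653/4498) = -48334*(-1/4339) - 42325*(-4498/7653) = 48334/4339 + 190377850/7653 = 826419391252/33206367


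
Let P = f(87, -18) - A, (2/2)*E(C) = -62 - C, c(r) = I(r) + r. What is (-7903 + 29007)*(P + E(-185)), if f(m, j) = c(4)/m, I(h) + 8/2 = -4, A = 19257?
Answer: -35131026848/87 ≈ -4.0380e+8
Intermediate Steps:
I(h) = -8 (I(h) = -4 - 4 = -8)
c(r) = -8 + r
f(m, j) = -4/m (f(m, j) = (-8 + 4)/m = -4/m)
E(C) = -62 - C
P = -1675363/87 (P = -4/87 - 1*19257 = -4*1/87 - 19257 = -4/87 - 19257 = -1675363/87 ≈ -19257.)
(-7903 + 29007)*(P + E(-185)) = (-7903 + 29007)*(-1675363/87 + (-62 - 1*(-185))) = 21104*(-1675363/87 + (-62 + 185)) = 21104*(-1675363/87 + 123) = 21104*(-1664662/87) = -35131026848/87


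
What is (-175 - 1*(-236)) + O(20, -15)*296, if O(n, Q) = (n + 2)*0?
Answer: 61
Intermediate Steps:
O(n, Q) = 0 (O(n, Q) = (2 + n)*0 = 0)
(-175 - 1*(-236)) + O(20, -15)*296 = (-175 - 1*(-236)) + 0*296 = (-175 + 236) + 0 = 61 + 0 = 61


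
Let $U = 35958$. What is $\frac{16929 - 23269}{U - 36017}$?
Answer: $\frac{6340}{59} \approx 107.46$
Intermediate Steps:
$\frac{16929 - 23269}{U - 36017} = \frac{16929 - 23269}{35958 - 36017} = - \frac{6340}{-59} = \left(-6340\right) \left(- \frac{1}{59}\right) = \frac{6340}{59}$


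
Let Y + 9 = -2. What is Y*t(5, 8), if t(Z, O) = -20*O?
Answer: 1760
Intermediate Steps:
Y = -11 (Y = -9 - 2 = -11)
Y*t(5, 8) = -(-220)*8 = -11*(-160) = 1760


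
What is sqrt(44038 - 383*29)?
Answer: 3*sqrt(3659) ≈ 181.47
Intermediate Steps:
sqrt(44038 - 383*29) = sqrt(44038 - 11107) = sqrt(32931) = 3*sqrt(3659)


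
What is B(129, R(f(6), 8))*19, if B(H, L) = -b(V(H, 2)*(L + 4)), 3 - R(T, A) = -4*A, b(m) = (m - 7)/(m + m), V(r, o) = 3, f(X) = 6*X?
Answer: -1045/117 ≈ -8.9316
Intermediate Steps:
b(m) = (-7 + m)/(2*m) (b(m) = (-7 + m)/((2*m)) = (-7 + m)*(1/(2*m)) = (-7 + m)/(2*m))
R(T, A) = 3 + 4*A (R(T, A) = 3 - (-4)*A = 3 + 4*A)
B(H, L) = -(5 + 3*L)/(2*(12 + 3*L)) (B(H, L) = -(-7 + 3*(L + 4))/(2*(3*(L + 4))) = -(-7 + 3*(4 + L))/(2*(3*(4 + L))) = -(-7 + (12 + 3*L))/(2*(12 + 3*L)) = -(5 + 3*L)/(2*(12 + 3*L)))
B(129, R(f(6), 8))*19 = ((-5 - 3*(3 + 4*8))/(6*(4 + (3 + 4*8))))*19 = ((-5 - 3*(3 + 32))/(6*(4 + (3 + 32))))*19 = ((-5 - 3*35)/(6*(4 + 35)))*19 = ((⅙)*(-5 - 105)/39)*19 = ((⅙)*(1/39)*(-110))*19 = -55/117*19 = -1045/117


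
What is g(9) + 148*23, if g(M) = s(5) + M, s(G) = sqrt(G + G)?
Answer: 3413 + sqrt(10) ≈ 3416.2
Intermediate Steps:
s(G) = sqrt(2)*sqrt(G) (s(G) = sqrt(2*G) = sqrt(2)*sqrt(G))
g(M) = M + sqrt(10) (g(M) = sqrt(2)*sqrt(5) + M = sqrt(10) + M = M + sqrt(10))
g(9) + 148*23 = (9 + sqrt(10)) + 148*23 = (9 + sqrt(10)) + 3404 = 3413 + sqrt(10)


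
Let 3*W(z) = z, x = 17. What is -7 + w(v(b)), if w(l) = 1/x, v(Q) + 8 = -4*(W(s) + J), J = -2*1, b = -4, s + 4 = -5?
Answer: -118/17 ≈ -6.9412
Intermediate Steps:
s = -9 (s = -4 - 5 = -9)
W(z) = z/3
J = -2
v(Q) = 12 (v(Q) = -8 - 4*((1/3)*(-9) - 2) = -8 - 4*(-3 - 2) = -8 - 4*(-5) = -8 + 20 = 12)
w(l) = 1/17
-7 + w(v(b)) = -7 + 1/17 = -118/17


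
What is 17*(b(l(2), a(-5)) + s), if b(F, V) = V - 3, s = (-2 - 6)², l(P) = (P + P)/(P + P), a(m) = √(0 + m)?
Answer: 1037 + 17*I*√5 ≈ 1037.0 + 38.013*I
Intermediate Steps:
a(m) = √m
l(P) = 1 (l(P) = (2*P)/((2*P)) = (2*P)*(1/(2*P)) = 1)
s = 64 (s = (-8)² = 64)
b(F, V) = -3 + V
17*(b(l(2), a(-5)) + s) = 17*((-3 + √(-5)) + 64) = 17*((-3 + I*√5) + 64) = 17*(61 + I*√5) = 1037 + 17*I*√5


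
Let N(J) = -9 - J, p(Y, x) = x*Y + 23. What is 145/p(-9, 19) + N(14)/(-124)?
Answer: -911/1147 ≈ -0.79425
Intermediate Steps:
p(Y, x) = 23 + Y*x (p(Y, x) = Y*x + 23 = 23 + Y*x)
145/p(-9, 19) + N(14)/(-124) = 145/(23 - 9*19) + (-9 - 1*14)/(-124) = 145/(23 - 171) + (-9 - 14)*(-1/124) = 145/(-148) - 23*(-1/124) = 145*(-1/148) + 23/124 = -145/148 + 23/124 = -911/1147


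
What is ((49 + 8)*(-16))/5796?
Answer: -76/483 ≈ -0.15735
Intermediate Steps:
((49 + 8)*(-16))/5796 = (57*(-16))*(1/5796) = -912*1/5796 = -76/483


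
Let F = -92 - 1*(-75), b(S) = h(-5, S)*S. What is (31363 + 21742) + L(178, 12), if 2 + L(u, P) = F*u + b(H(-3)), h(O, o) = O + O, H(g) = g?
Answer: 50107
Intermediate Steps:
h(O, o) = 2*O
b(S) = -10*S (b(S) = (2*(-5))*S = -10*S)
F = -17 (F = -92 + 75 = -17)
L(u, P) = 28 - 17*u (L(u, P) = -2 + (-17*u - 10*(-3)) = -2 + (-17*u + 30) = -2 + (30 - 17*u) = 28 - 17*u)
(31363 + 21742) + L(178, 12) = (31363 + 21742) + (28 - 17*178) = 53105 + (28 - 3026) = 53105 - 2998 = 50107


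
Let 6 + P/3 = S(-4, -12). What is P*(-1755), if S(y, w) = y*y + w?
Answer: 10530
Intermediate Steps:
S(y, w) = w + y**2 (S(y, w) = y**2 + w = w + y**2)
P = -6 (P = -18 + 3*(-12 + (-4)**2) = -18 + 3*(-12 + 16) = -18 + 3*4 = -18 + 12 = -6)
P*(-1755) = -6*(-1755) = 10530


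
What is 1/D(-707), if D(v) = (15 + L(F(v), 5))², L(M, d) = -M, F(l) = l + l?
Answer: 1/2042041 ≈ 4.8971e-7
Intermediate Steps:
F(l) = 2*l
D(v) = (15 - 2*v)²
1/D(-707) = 1/((-15 + 2*(-707))²) = 1/((-15 - 1414)²) = 1/((-1429)²) = 1/2042041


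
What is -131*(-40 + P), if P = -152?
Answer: 25152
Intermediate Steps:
-131*(-40 + P) = -131*(-40 - 152) = -131*(-192) = 25152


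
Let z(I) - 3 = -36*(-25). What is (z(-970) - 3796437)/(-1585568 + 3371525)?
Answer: -1265178/595319 ≈ -2.1252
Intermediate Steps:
z(I) = 903 (z(I) = 3 - 36*(-25) = 3 + 900 = 903)
(z(-970) - 3796437)/(-1585568 + 3371525) = (903 - 3796437)/(-1585568 + 3371525) = -3795534/1785957 = -3795534*1/1785957 = -1265178/595319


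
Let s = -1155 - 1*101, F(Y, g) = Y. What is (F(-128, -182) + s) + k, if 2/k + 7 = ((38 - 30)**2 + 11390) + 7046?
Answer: -25594310/18493 ≈ -1384.0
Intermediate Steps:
s = -1256 (s = -1155 - 101 = -1256)
k = 2/18493 (k = 2/(-7 + (((38 - 30)**2 + 11390) + 7046)) = 2/(-7 + ((8**2 + 11390) + 7046)) = 2/(-7 + ((64 + 11390) + 7046)) = 2/(-7 + (11454 + 7046)) = 2/(-7 + 18500) = 2/18493 ≈ 0.00010815)
(F(-128, -182) + s) + k = (-128 - 1256) + 2/18493 = -1384 + 2/18493 = -25594310/18493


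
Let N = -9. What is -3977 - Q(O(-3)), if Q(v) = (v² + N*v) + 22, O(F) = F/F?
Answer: -3991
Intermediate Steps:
O(F) = 1
Q(v) = 22 + v² - 9*v (Q(v) = (v² - 9*v) + 22 = 22 + v² - 9*v)
-3977 - Q(O(-3)) = -3977 - (22 + 1² - 9*1) = -3977 - (22 + 1 - 9) = -3977 - 1*14 = -3977 - 14 = -3991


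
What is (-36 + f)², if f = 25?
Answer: 121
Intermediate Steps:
(-36 + f)² = (-36 + 25)² = (-11)² = 121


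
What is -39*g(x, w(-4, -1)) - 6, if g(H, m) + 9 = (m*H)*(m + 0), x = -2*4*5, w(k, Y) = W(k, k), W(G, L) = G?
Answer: 25305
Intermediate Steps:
w(k, Y) = k
x = -40 (x = -8*5 = -40)
g(H, m) = -9 + H*m² (g(H, m) = -9 + (m*H)*(m + 0) = -9 + (H*m)*m = -9 + H*m²)
-39*g(x, w(-4, -1)) - 6 = -39*(-9 - 40*(-4)²) - 6 = -39*(-9 - 40*16) - 6 = -39*(-9 - 640) - 6 = -39*(-649) - 6 = 25311 - 6 = 25305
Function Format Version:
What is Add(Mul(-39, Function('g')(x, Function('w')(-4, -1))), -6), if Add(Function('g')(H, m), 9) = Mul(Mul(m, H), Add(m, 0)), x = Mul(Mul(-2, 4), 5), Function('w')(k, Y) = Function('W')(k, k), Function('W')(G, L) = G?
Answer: 25305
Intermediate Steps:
Function('w')(k, Y) = k
x = -40 (x = Mul(-8, 5) = -40)
Function('g')(H, m) = Add(-9, Mul(H, Pow(m, 2))) (Function('g')(H, m) = Add(-9, Mul(Mul(m, H), Add(m, 0))) = Add(-9, Mul(Mul(H, m), m)) = Add(-9, Mul(H, Pow(m, 2))))
Add(Mul(-39, Function('g')(x, Function('w')(-4, -1))), -6) = Add(Mul(-39, Add(-9, Mul(-40, Pow(-4, 2)))), -6) = Add(Mul(-39, Add(-9, Mul(-40, 16))), -6) = Add(Mul(-39, Add(-9, -640)), -6) = Add(Mul(-39, -649), -6) = Add(25311, -6) = 25305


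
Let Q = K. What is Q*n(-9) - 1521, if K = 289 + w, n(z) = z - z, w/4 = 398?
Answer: -1521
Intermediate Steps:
w = 1592 (w = 4*398 = 1592)
n(z) = 0
K = 1881 (K = 289 + 1592 = 1881)
Q = 1881
Q*n(-9) - 1521 = 1881*0 - 1521 = 0 - 1521 = -1521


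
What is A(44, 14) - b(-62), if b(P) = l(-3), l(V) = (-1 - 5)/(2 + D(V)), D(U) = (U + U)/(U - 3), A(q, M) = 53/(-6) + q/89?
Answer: -3385/534 ≈ -6.3390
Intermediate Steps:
A(q, M) = -53/6 + q/89 (A(q, M) = 53*(-1/6) + q*(1/89) = -53/6 + q/89)
D(U) = 2*U/(-3 + U) (D(U) = (2*U)/(-3 + U) = 2*U/(-3 + U))
l(V) = -6/(2 + 2*V/(-3 + V)) (l(V) = (-1 - 5)/(2 + 2*V/(-3 + V)) = -6/(2 + 2*V/(-3 + V)))
b(P) = -2 (b(P) = 3*(3 - 1*(-3))/(-3 + 2*(-3)) = 3*(3 + 3)/(-3 - 6) = 3*6/(-9) = 3*(-1/9)*6 = -2)
A(44, 14) - b(-62) = (-53/6 + (1/89)*44) - 1*(-2) = (-53/6 + 44/89) + 2 = -4453/534 + 2 = -3385/534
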